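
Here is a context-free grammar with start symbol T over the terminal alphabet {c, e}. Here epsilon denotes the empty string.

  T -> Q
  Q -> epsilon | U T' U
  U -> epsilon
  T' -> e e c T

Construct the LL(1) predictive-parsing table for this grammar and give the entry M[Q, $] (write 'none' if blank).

Q -> epsilon

FIRST(U) = {epsilon}
FIRST(T') = {e}
FIRST(Q) = {epsilon, e}  (via U T' U)
FIRST(T) = {epsilon, e}  (via Q)
FOLLOW(T) includes $ since T is the start symbol.
FOLLOW(T): in T'->e e c T, the suffix after T is empty, so FOLLOW(T) ⊇ FOLLOW(T') = {$}. Thus FOLLOW(T) = {$}.
FOLLOW(Q): in T->Q, the suffix after Q is empty, so FOLLOW(Q) ⊇ FOLLOW(T) = {$}. Thus FOLLOW(Q) = {$}.
For Q -> epsilon: FIRST(epsilon) = {epsilon}, so it goes in M[Q, t] for t ∈ {}; since epsilon ∈ FIRST, also for every t ∈ FOLLOW(Q) = {$}.
For Q -> U T' U: FIRST(U T' U) = {e}, so it goes in M[Q, t] for t ∈ {e}.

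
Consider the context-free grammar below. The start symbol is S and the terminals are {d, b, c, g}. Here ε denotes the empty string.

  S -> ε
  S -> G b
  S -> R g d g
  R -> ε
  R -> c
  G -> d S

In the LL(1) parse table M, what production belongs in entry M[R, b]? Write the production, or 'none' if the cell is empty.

FIRST(R) = {ε, c}
FIRST(G) = {d}
FIRST(S) = {ε, c, d, g}  (via G b, R g d g)
FOLLOW(S) includes $ since S is the start symbol.
FOLLOW(R): in S->R g d g, R is followed by g d g with FIRST {g}. Thus FOLLOW(R) = {g}.
For R -> ε: FIRST(ε) = {ε}, so it goes in M[R, t] for t ∈ {}; since ε ∈ FIRST, also for every t ∈ FOLLOW(R) = {g}.
For R -> c: FIRST(c) = {c}, so it goes in M[R, t] for t ∈ {c}.
None of these place a production in M[R, b].

none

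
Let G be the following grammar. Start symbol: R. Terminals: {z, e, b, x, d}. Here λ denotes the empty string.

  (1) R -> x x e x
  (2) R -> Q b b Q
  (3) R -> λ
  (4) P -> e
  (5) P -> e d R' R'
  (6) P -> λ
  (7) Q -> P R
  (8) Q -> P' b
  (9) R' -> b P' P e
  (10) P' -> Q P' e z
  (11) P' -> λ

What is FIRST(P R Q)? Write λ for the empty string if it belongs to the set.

FIRST(P) = {λ, e}
FIRST(R') = {b}
FIRST(R) = {λ, b, e, x}  (via Q b b Q)
FIRST(Q) = {λ, b, e, x}  (via P R, P' b)
FIRST(P') = {λ, b, e, x}  (via Q P' e z)
FIRST(P R Q): take FIRST of each symbol in turn, carrying on past any symbol whose FIRST contains λ; result {λ, b, e, x}.

{λ, b, e, x}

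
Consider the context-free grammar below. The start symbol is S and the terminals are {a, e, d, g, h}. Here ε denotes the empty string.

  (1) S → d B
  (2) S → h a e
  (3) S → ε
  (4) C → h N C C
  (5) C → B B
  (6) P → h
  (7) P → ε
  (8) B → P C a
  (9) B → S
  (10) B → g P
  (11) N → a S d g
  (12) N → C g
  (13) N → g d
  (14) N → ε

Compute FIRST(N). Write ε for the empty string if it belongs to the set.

FIRST(S) = {ε, d, h}
FIRST(P) = {ε, h}
FIRST(C) = {ε, a, d, g, h}  (via B B)
FIRST(B) = {ε, a, d, g, h}  (via P C a, S)
FIRST(N) = {ε, a, d, g, h}  (via C g)

{ε, a, d, g, h}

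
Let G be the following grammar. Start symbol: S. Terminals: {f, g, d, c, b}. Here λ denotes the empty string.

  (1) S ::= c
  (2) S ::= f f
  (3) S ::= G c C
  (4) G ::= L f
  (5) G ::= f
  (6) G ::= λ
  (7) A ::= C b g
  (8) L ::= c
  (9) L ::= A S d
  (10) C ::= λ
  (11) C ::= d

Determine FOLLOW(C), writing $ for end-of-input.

FIRST(C) = {λ, d}
FIRST(A) = {b, d}  (via C b g)
FIRST(L) = {b, c, d}  (via A S d)
FIRST(G) = {λ, b, c, d, f}  (via L f)
FIRST(S) = {b, c, d, f}  (via G c C)
FOLLOW(S) includes $ since S is the start symbol.
FOLLOW(S): in L::=A S d, S is followed by d with FIRST {d}. Thus FOLLOW(S) = {$, d}.
FOLLOW(G): in S::=G c C, G is followed by c C with FIRST {c}. Thus FOLLOW(G) = {c}.
FOLLOW(A): in L::=A S d, A is followed by S d with FIRST {b, c, d, f}. Thus FOLLOW(A) = {b, c, d, f}.
FOLLOW(L): in G::=L f, L is followed by f with FIRST {f}. Thus FOLLOW(L) = {f}.
FOLLOW(C): in S::=G c C, the suffix after C is empty, so FOLLOW(C) ⊇ FOLLOW(S) = {$, d}; in A::=C b g, C is followed by b g with FIRST {b}. Thus FOLLOW(C) = {$, b, d}.

{$, b, d}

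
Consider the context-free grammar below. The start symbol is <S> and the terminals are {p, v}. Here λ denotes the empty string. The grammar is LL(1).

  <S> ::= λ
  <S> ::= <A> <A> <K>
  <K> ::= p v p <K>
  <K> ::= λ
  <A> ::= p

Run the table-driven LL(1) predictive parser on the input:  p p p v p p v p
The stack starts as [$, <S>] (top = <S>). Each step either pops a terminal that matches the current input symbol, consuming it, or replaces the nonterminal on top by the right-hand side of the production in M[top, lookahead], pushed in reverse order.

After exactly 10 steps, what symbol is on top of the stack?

step 1: stack=$ <S>  input=p p p v p p v p $  — expand <S> ::= <A> <A> <K>
step 2: stack=$ <K> <A> <A>  input=p p p v p p v p $  — expand <A> ::= p
step 3: stack=$ <K> <A> p  input=p p p v p p v p $  — match p
step 4: stack=$ <K> <A>  input=p p v p p v p $  — expand <A> ::= p
step 5: stack=$ <K> p  input=p p v p p v p $  — match p
step 6: stack=$ <K>  input=p v p p v p $  — expand <K> ::= p v p <K>
step 7: stack=$ <K> p v p  input=p v p p v p $  — match p
step 8: stack=$ <K> p v  input=v p p v p $  — match v
step 9: stack=$ <K> p  input=p p v p $  — match p
step 10: stack=$ <K>  input=p v p $  — expand <K> ::= p v p <K>
Stack after step 10: $ <K> p v p (top = p).

p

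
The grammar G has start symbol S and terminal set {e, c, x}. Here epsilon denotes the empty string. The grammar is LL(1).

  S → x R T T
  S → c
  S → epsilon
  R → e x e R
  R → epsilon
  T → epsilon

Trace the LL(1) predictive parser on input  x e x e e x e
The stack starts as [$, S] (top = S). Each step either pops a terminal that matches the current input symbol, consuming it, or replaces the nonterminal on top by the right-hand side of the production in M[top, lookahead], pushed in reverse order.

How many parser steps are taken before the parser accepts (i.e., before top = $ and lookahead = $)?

13

step 1: stack=$ S  input=x e x e e x e $  — expand S → x R T T
step 2: stack=$ T T R x  input=x e x e e x e $  — match x
step 3: stack=$ T T R  input=e x e e x e $  — expand R → e x e R
step 4: stack=$ T T R e x e  input=e x e e x e $  — match e
step 5: stack=$ T T R e x  input=x e e x e $  — match x
step 6: stack=$ T T R e  input=e e x e $  — match e
step 7: stack=$ T T R  input=e x e $  — expand R → e x e R
step 8: stack=$ T T R e x e  input=e x e $  — match e
step 9: stack=$ T T R e x  input=x e $  — match x
step 10: stack=$ T T R e  input=e $  — match e
step 11: stack=$ T T R  input=$  — expand R → epsilon
step 12: stack=$ T T  input=$  — expand T → epsilon
step 13: stack=$ T  input=$  — expand T → epsilon
Accept reached after 13 steps.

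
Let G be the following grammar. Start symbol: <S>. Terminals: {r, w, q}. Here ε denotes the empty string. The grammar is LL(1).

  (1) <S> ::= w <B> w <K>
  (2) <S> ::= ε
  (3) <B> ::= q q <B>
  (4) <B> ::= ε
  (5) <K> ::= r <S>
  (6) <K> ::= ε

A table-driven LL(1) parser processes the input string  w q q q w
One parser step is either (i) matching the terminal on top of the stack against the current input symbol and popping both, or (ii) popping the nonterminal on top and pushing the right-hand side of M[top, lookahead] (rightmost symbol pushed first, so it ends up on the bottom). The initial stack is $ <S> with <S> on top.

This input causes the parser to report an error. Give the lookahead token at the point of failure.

w

     Stack            Input        Action
  1  $ <S>            w q q q w $  expand <S> ::= w <B> w <K>
  2  $ <K> w <B> w    w q q q w $  match w
  3  $ <K> w <B>      q q q w $    expand <B> ::= q q <B>
  4  $ <K> w <B> q q  q q q w $    match q
  5  $ <K> w <B> q    q q w $      match q
  6  $ <K> w <B>      q w $        expand <B> ::= q q <B>
  7  $ <K> w <B> q q  q w $        match q
  8  $ <K> w <B> q    w $          error: top is terminal q but lookahead is w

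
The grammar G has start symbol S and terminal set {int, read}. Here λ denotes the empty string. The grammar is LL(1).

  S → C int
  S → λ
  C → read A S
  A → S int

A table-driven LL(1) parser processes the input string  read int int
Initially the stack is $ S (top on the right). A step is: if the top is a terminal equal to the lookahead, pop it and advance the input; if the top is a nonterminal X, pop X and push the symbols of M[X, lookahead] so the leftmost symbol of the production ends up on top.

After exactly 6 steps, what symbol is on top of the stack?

     Stack           Input           Action
  1  $ S             read int int $  expand S → C int
  2  $ int C         read int int $  expand C → read A S
  3  $ int S A read  read int int $  match read
  4  $ int S A       int int $       expand A → S int
  5  $ int S int S   int int $       expand S → λ
  6  $ int S int     int int $       match int
Stack after step 6: $ int S (top = S).

S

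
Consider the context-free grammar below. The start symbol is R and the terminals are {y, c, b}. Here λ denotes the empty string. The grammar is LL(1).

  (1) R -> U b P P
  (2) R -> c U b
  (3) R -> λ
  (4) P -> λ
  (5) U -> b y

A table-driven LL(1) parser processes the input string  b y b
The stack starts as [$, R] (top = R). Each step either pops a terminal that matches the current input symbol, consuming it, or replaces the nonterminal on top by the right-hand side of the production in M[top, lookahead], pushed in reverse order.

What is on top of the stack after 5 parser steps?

P

step 1: stack=$ R  input=b y b $  — expand R -> U b P P
step 2: stack=$ P P b U  input=b y b $  — expand U -> b y
step 3: stack=$ P P b y b  input=b y b $  — match b
step 4: stack=$ P P b y  input=y b $  — match y
step 5: stack=$ P P b  input=b $  — match b
Stack after step 5: $ P P (top = P).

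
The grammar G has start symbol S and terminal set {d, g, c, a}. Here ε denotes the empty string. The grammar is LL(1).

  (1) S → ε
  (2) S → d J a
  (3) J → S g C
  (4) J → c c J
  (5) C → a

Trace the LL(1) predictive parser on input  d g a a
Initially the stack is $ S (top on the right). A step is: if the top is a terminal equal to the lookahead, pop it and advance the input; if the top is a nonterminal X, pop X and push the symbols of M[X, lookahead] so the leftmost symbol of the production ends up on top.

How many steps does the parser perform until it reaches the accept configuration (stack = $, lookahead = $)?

step 1: stack=$ S  input=d g a a $  — expand S → d J a
step 2: stack=$ a J d  input=d g a a $  — match d
step 3: stack=$ a J  input=g a a $  — expand J → S g C
step 4: stack=$ a C g S  input=g a a $  — expand S → ε
step 5: stack=$ a C g  input=g a a $  — match g
step 6: stack=$ a C  input=a a $  — expand C → a
step 7: stack=$ a a  input=a a $  — match a
step 8: stack=$ a  input=a $  — match a
Accept reached after 8 steps.

8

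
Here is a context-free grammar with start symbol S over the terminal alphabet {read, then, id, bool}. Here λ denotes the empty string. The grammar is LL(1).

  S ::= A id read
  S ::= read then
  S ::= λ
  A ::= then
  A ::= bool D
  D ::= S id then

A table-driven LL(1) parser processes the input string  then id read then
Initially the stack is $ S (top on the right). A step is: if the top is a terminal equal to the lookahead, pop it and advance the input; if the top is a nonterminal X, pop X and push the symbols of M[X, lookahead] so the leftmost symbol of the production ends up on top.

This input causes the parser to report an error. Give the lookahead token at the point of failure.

then

     Stack           Input                Action
  1  $ S             then id read then $  expand S ::= A id read
  2  $ read id A     then id read then $  expand A ::= then
  3  $ read id then  then id read then $  match then
  4  $ read id       id read then $       match id
  5  $ read          read then $          match read
  6  $               then $               error: stack empty but input remains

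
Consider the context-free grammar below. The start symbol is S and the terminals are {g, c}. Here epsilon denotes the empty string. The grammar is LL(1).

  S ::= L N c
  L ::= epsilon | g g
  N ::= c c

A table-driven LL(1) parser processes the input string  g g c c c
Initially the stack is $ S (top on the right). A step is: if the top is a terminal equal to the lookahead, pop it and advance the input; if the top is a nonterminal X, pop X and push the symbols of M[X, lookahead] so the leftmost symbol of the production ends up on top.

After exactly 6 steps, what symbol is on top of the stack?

c

step 1: stack=$ S  input=g g c c c $  — expand S ::= L N c
step 2: stack=$ c N L  input=g g c c c $  — expand L ::= g g
step 3: stack=$ c N g g  input=g g c c c $  — match g
step 4: stack=$ c N g  input=g c c c $  — match g
step 5: stack=$ c N  input=c c c $  — expand N ::= c c
step 6: stack=$ c c c  input=c c c $  — match c
Stack after step 6: $ c c (top = c).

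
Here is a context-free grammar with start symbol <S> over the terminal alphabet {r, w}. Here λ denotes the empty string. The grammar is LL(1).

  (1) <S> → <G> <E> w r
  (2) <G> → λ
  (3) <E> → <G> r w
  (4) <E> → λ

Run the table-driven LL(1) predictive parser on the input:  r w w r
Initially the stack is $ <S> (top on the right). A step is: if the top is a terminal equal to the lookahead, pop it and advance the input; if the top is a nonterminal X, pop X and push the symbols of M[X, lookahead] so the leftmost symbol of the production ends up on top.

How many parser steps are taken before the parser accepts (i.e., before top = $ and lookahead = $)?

     Stack          Input      Action
  1  $ <S>          r w w r $  expand <S> → <G> <E> w r
  2  $ r w <E> <G>  r w w r $  expand <G> → λ
  3  $ r w <E>      r w w r $  expand <E> → <G> r w
  4  $ r w w r <G>  r w w r $  expand <G> → λ
  5  $ r w w r      r w w r $  match r
  6  $ r w w        w w r $    match w
  7  $ r w          w r $      match w
  8  $ r            r $        match r
Accept reached after 8 steps.

8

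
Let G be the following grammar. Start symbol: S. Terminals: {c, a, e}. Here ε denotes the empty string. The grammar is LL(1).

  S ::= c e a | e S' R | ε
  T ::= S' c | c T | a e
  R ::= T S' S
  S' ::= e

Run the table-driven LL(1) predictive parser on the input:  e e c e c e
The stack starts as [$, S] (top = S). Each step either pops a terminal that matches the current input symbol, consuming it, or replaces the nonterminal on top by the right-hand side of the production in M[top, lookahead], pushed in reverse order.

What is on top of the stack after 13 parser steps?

S

      Stack        Input          Action
   1  $ S          e e c e c e $  expand S ::= e S' R
   2  $ R S' e     e e c e c e $  match e
   3  $ R S'       e c e c e $    expand S' ::= e
   4  $ R e        e c e c e $    match e
   5  $ R          c e c e $      expand R ::= T S' S
   6  $ S S' T     c e c e $      expand T ::= c T
   7  $ S S' T c   c e c e $      match c
   8  $ S S' T     e c e $        expand T ::= S' c
   9  $ S S' c S'  e c e $        expand S' ::= e
  10  $ S S' c e   e c e $        match e
  11  $ S S' c     c e $          match c
  12  $ S S'       e $            expand S' ::= e
  13  $ S e        e $            match e
Stack after step 13: $ S (top = S).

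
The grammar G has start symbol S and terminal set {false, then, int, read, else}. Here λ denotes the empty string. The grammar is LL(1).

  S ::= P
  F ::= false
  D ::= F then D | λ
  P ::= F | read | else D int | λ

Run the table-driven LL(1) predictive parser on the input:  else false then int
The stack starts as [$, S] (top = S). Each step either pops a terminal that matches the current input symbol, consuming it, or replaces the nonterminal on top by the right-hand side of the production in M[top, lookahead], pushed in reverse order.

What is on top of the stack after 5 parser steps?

     Stack           Input                  Action
  1  $ S             else false then int $  expand S ::= P
  2  $ P             else false then int $  expand P ::= else D int
  3  $ int D else    else false then int $  match else
  4  $ int D         false then int $       expand D ::= F then D
  5  $ int D then F  false then int $       expand F ::= false
Stack after step 5: $ int D then false (top = false).

false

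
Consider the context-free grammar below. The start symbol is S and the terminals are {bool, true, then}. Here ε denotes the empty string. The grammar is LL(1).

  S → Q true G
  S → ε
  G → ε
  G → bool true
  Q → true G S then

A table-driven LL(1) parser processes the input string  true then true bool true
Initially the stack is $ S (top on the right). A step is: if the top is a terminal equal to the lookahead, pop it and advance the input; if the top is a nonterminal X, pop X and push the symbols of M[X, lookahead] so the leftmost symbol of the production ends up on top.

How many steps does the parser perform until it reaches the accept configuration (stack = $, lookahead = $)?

10

step 1: stack=$ S  input=true then true bool true $  — expand S → Q true G
step 2: stack=$ G true Q  input=true then true bool true $  — expand Q → true G S then
step 3: stack=$ G true then S G true  input=true then true bool true $  — match true
step 4: stack=$ G true then S G  input=then true bool true $  — expand G → ε
step 5: stack=$ G true then S  input=then true bool true $  — expand S → ε
step 6: stack=$ G true then  input=then true bool true $  — match then
step 7: stack=$ G true  input=true bool true $  — match true
step 8: stack=$ G  input=bool true $  — expand G → bool true
step 9: stack=$ true bool  input=bool true $  — match bool
step 10: stack=$ true  input=true $  — match true
Accept reached after 10 steps.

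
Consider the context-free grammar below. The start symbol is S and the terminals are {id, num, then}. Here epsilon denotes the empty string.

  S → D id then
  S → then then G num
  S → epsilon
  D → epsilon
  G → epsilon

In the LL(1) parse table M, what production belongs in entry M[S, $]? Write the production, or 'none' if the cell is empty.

S → epsilon

FIRST(D) = {epsilon}
FIRST(G) = {epsilon}
FIRST(S) = {epsilon, id, then}  (via D id then)
FOLLOW(S) includes $ since S is the start symbol.
FOLLOW(S): S appears on no right-hand side. Thus FOLLOW(S) = {$}.
For S → D id then: FIRST(D id then) = {id}, so it goes in M[S, t] for t ∈ {id}.
For S → then then G num: FIRST(then then G num) = {then}, so it goes in M[S, t] for t ∈ {then}.
For S → epsilon: FIRST(epsilon) = {epsilon}, so it goes in M[S, t] for t ∈ {}; since epsilon ∈ FIRST, also for every t ∈ FOLLOW(S) = {$}.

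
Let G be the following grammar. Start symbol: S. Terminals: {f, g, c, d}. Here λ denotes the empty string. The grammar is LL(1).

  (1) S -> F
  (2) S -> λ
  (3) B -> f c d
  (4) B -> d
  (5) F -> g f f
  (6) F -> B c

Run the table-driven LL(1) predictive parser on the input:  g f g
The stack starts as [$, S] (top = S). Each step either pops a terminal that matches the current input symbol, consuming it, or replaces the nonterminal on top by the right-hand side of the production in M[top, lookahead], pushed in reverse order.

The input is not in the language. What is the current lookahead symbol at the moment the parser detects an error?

g

     Stack    Input    Action
  1  $ S      g f g $  expand S -> F
  2  $ F      g f g $  expand F -> g f f
  3  $ f f g  g f g $  match g
  4  $ f f    f g $    match f
  5  $ f      g $      error: top is terminal f but lookahead is g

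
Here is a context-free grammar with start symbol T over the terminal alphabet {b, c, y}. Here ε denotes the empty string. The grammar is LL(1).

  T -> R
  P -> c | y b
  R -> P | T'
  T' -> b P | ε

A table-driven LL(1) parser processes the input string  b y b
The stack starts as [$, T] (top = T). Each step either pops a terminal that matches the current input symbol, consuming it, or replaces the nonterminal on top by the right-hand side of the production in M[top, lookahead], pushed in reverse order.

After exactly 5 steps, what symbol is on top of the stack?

y

     Stack  Input    Action
  1  $ T    b y b $  expand T -> R
  2  $ R    b y b $  expand R -> T'
  3  $ T'   b y b $  expand T' -> b P
  4  $ P b  b y b $  match b
  5  $ P    y b $    expand P -> y b
Stack after step 5: $ b y (top = y).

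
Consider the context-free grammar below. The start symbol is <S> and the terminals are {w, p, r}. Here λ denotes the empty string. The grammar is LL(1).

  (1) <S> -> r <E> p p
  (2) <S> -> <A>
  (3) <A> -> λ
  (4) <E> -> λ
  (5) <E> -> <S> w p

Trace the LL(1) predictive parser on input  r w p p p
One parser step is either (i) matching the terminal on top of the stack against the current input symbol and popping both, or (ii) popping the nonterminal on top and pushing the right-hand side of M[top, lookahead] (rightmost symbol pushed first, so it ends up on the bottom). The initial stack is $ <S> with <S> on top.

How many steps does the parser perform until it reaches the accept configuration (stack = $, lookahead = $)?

     Stack          Input        Action
  1  $ <S>          r w p p p $  expand <S> -> r <E> p p
  2  $ p p <E> r    r w p p p $  match r
  3  $ p p <E>      w p p p $    expand <E> -> <S> w p
  4  $ p p p w <S>  w p p p $    expand <S> -> <A>
  5  $ p p p w <A>  w p p p $    expand <A> -> λ
  6  $ p p p w      w p p p $    match w
  7  $ p p p        p p p $      match p
  8  $ p p          p p $        match p
  9  $ p            p $          match p
Accept reached after 9 steps.

9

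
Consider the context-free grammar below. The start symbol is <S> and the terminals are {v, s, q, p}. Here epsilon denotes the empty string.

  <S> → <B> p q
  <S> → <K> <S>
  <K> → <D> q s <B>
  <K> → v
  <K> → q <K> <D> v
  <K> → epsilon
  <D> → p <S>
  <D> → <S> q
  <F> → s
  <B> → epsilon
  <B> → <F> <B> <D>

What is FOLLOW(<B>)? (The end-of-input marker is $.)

FIRST(<F>): from <F>→s we get {s}. So FIRST(<F>) = {s}.
FIRST(<B>): from <B>→epsilon we get {epsilon}; from <B>→<F> <B> <D> we get {s}. So FIRST(<B>) = {epsilon, s}.
FIRST(<S>): from <S>→<B> p q we get {p, s}; from <S>→<K> <S> we get {p, q, s, v}. So FIRST(<S>) = {p, q, s, v}.
FIRST(<D>): from <D>→p <S> we get {p}; from <D>→<S> q we get {p, q, s, v}. So FIRST(<D>) = {p, q, s, v}.
FIRST(<K>): from <K>→<D> q s <B> we get {p, q, s, v}; from <K>→v we get {v}; from <K>→q <K> <D> v we get {q}; from <K>→epsilon we get {epsilon}. So FIRST(<K>) = {epsilon, p, q, s, v}.
FOLLOW(<S>) includes $ since <S> is the start symbol.
FOLLOW(<K>): in <S>→<K> <S>, <K> is followed by <S> with FIRST {p, q, s, v}; in <K>→q <K> <D> v, <K> is followed by <D> v with FIRST {p, q, s, v}. Thus FOLLOW(<K>) = {p, q, s, v}.
FOLLOW(<F>): in <B>→<F> <B> <D>, <F> is followed by <B> <D> with FIRST {p, q, s, v}. Thus FOLLOW(<F>) = {p, q, s, v}.
FOLLOW(<B>): in <S>→<B> p q, <B> is followed by p q with FIRST {p}; in <K>→<D> q s <B>, the suffix after <B> is empty, so FOLLOW(<B>) ⊇ FOLLOW(<K>) = {p, q, s, v}; in <B>→<F> <B> <D>, <B> is followed by <D> with FIRST {p, q, s, v}. Thus FOLLOW(<B>) = {p, q, s, v}.
FOLLOW(<D>): in <K>→<D> q s <B>, <D> is followed by q s <B> with FIRST {q}; in <K>→q <K> <D> v, <D> is followed by v with FIRST {v}; in <B>→<F> <B> <D>, the suffix after <D> is empty, so FOLLOW(<D>) ⊇ FOLLOW(<B>) = {p, q, s, v}. Thus FOLLOW(<D>) = {p, q, s, v}.
FOLLOW(<S>): in <S>→<K> <S>, the suffix after <S> is empty (adds nothing new); in <D>→p <S>, the suffix after <S> is empty, so FOLLOW(<S>) ⊇ FOLLOW(<D>) = {p, q, s, v}; in <D>→<S> q, <S> is followed by q with FIRST {q}. Thus FOLLOW(<S>) = {$, p, q, s, v}.

{p, q, s, v}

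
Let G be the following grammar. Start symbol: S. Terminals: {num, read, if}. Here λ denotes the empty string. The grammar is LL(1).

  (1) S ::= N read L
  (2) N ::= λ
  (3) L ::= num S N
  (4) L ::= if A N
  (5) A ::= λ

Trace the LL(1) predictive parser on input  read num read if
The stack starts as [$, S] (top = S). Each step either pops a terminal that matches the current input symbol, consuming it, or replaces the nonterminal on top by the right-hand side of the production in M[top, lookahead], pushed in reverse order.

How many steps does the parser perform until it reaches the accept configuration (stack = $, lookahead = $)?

13

      Stack         Input               Action
   1  $ S           read num read if $  expand S ::= N read L
   2  $ L read N    read num read if $  expand N ::= λ
   3  $ L read      read num read if $  match read
   4  $ L           num read if $       expand L ::= num S N
   5  $ N S num     num read if $       match num
   6  $ N S         read if $           expand S ::= N read L
   7  $ N L read N  read if $           expand N ::= λ
   8  $ N L read    read if $           match read
   9  $ N L         if $                expand L ::= if A N
  10  $ N N A if    if $                match if
  11  $ N N A       $                   expand A ::= λ
  12  $ N N         $                   expand N ::= λ
  13  $ N           $                   expand N ::= λ
Accept reached after 13 steps.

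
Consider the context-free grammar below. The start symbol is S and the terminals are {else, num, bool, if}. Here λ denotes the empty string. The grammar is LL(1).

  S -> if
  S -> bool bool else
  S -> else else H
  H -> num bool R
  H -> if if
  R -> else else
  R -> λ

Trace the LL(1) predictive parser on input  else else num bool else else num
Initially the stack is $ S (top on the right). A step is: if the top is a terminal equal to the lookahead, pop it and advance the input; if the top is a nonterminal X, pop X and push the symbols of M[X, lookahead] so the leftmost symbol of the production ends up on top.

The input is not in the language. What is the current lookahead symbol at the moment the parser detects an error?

step 1: stack=$ S  input=else else num bool else else num $  — expand S -> else else H
step 2: stack=$ H else else  input=else else num bool else else num $  — match else
step 3: stack=$ H else  input=else num bool else else num $  — match else
step 4: stack=$ H  input=num bool else else num $  — expand H -> num bool R
step 5: stack=$ R bool num  input=num bool else else num $  — match num
step 6: stack=$ R bool  input=bool else else num $  — match bool
step 7: stack=$ R  input=else else num $  — expand R -> else else
step 8: stack=$ else else  input=else else num $  — match else
step 9: stack=$ else  input=else num $  — match else
step 10: stack=$  input=num $  — error: stack empty but input remains

num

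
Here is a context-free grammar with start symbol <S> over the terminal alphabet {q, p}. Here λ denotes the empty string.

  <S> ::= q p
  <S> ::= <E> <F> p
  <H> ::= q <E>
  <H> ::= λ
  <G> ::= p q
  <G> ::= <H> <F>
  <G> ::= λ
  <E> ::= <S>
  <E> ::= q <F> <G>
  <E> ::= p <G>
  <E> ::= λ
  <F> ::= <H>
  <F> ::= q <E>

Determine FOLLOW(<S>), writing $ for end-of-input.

{$, p, q}

FIRST(<H>) = {λ, q}
FIRST(<F>) = {λ, q}  (via <H>)
FIRST(<G>) = {λ, p, q}  (via <H> <F>)
FIRST(<S>) = {p, q}  (via <E> <F> p)
FIRST(<E>) = {λ, p, q}  (via <S>)
FOLLOW(<S>) includes $ since <S> is the start symbol.
FOLLOW(<S>): in <E>::=<S>, the suffix after <S> is empty, so FOLLOW(<S>) ⊇ FOLLOW(<E>) = {p, q}. Thus FOLLOW(<S>) = {$, p, q}.
FOLLOW(<H>): in <G>::=<H> <F>, <H> is followed by <F> with FIRST {λ, q}; in <G>::=<H> <F>, the suffix after <H> is nullable, so FOLLOW(<H>) ⊇ FOLLOW(<G>) = {p, q}; in <F>::=<H>, the suffix after <H> is empty, so FOLLOW(<H>) ⊇ FOLLOW(<F>) = {p, q}. Thus FOLLOW(<H>) = {p, q}.
FOLLOW(<G>): in <E>::=q <F> <G>, the suffix after <G> is empty, so FOLLOW(<G>) ⊇ FOLLOW(<E>) = {p, q}; in <E>::=p <G>, the suffix after <G> is empty, so FOLLOW(<G>) ⊇ FOLLOW(<E>) = {p, q}. Thus FOLLOW(<G>) = {p, q}.
FOLLOW(<E>): in <S>::=<E> <F> p, <E> is followed by <F> p with FIRST {p, q}; in <H>::=q <E>, the suffix after <E> is empty, so FOLLOW(<E>) ⊇ FOLLOW(<H>) = {p, q}; in <F>::=q <E>, the suffix after <E> is empty, so FOLLOW(<E>) ⊇ FOLLOW(<F>) = {p, q}. Thus FOLLOW(<E>) = {p, q}.
FOLLOW(<F>): in <S>::=<E> <F> p, <F> is followed by p with FIRST {p}; in <G>::=<H> <F>, the suffix after <F> is empty, so FOLLOW(<F>) ⊇ FOLLOW(<G>) = {p, q}; in <E>::=q <F> <G>, <F> is followed by <G> with FIRST {λ, p, q}; in <E>::=q <F> <G>, the suffix after <F> is nullable, so FOLLOW(<F>) ⊇ FOLLOW(<E>) = {p, q}. Thus FOLLOW(<F>) = {p, q}.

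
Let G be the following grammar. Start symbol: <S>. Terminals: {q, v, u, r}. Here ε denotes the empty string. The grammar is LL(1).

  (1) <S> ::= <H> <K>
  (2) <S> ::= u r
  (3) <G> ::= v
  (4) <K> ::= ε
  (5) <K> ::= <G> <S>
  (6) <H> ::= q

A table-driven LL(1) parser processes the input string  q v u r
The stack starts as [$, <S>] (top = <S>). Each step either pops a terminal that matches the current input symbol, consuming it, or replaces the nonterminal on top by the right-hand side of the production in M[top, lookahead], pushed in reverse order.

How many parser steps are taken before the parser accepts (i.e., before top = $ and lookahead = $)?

     Stack      Input      Action
  1  $ <S>      q v u r $  expand <S> ::= <H> <K>
  2  $ <K> <H>  q v u r $  expand <H> ::= q
  3  $ <K> q    q v u r $  match q
  4  $ <K>      v u r $    expand <K> ::= <G> <S>
  5  $ <S> <G>  v u r $    expand <G> ::= v
  6  $ <S> v    v u r $    match v
  7  $ <S>      u r $      expand <S> ::= u r
  8  $ r u      u r $      match u
  9  $ r        r $        match r
Accept reached after 9 steps.

9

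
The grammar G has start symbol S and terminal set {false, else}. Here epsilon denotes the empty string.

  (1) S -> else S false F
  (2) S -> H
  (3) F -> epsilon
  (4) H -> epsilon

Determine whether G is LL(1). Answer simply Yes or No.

Yes

FIRST(S) = {epsilon, else}
FIRST(F) = {epsilon}
FIRST(H) = {epsilon}
FOLLOW(S) = {$, false}
FOLLOW(F) = {$, false}
FOLLOW(H) = {$, false}
Each cell of M receives at most one production.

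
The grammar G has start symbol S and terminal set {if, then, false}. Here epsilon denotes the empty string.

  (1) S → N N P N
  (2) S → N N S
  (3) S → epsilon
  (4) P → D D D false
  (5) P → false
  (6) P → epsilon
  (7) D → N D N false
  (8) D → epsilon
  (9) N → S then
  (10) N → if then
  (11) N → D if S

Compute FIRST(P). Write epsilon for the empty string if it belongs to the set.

FIRST(S): from S→N N P N we get {if, then}; from S→N N S we get {if, then}; from S→epsilon we get {epsilon}. So FIRST(S) = {epsilon, if, then}.
FIRST(P): from P→D D D false we get {false, if, then}; from P→false we get {false}; from P→epsilon we get {epsilon}. So FIRST(P) = {epsilon, false, if, then}.
FIRST(D): from D→N D N false we get {if, then}; from D→epsilon we get {epsilon}. So FIRST(D) = {epsilon, if, then}.
FIRST(N): from N→S then we get {if, then}; from N→if then we get {if}; from N→D if S we get {if, then}. So FIRST(N) = {if, then}.

{epsilon, false, if, then}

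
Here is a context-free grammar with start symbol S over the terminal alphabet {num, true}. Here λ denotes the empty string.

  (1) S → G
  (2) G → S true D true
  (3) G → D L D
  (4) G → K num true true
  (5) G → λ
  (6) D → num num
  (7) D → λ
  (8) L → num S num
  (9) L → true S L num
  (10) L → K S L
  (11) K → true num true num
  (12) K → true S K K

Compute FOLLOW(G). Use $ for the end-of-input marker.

FIRST(D): from D→num num we get {num}; from D→λ we get {λ}. So FIRST(D) = {λ, num}.
FIRST(K): from K→true num true num we get {true}; from K→true S K K we get {true}. So FIRST(K) = {true}.
FIRST(L): from L→num S num we get {num}; from L→true S L num we get {true}; from L→K S L we get {true}. So FIRST(L) = {num, true}.
FIRST(S): from S→G we get {λ, num, true}. So FIRST(S) = {λ, num, true}.
FIRST(G): from G→S true D true we get {num, true}; from G→D L D we get {num, true}; from G→K num true true we get {true}; from G→λ we get {λ}. So FIRST(G) = {λ, num, true}.
FOLLOW(S) includes $ since S is the start symbol.
FOLLOW(S): in G→S true D true, S is followed by true D true with FIRST {true}; in L→num S num, S is followed by num with FIRST {num}; in L→true S L num, S is followed by L num with FIRST {num, true}; in L→K S L, S is followed by L with FIRST {num, true}; in K→true S K K, S is followed by K K with FIRST {true}. Thus FOLLOW(S) = {$, num, true}.
FOLLOW(G): in S→G, the suffix after G is empty, so FOLLOW(G) ⊇ FOLLOW(S) = {$, num, true}. Thus FOLLOW(G) = {$, num, true}.
FOLLOW(D): in G→S true D true, D is followed by true with FIRST {true}; in G→D L D (occurrence 1), D is followed by L D with FIRST {num, true}; in G→D L D (occurrence 2), the suffix after D is empty, so FOLLOW(D) ⊇ FOLLOW(G) = {$, num, true}. Thus FOLLOW(D) = {$, num, true}.
FOLLOW(L): in G→D L D, L is followed by D with FIRST {λ, num}; in G→D L D, the suffix after L is nullable, so FOLLOW(L) ⊇ FOLLOW(G) = {$, num, true}; in L→true S L num, L is followed by num with FIRST {num}; in L→K S L, the suffix after L is empty (adds nothing new). Thus FOLLOW(L) = {$, num, true}.
FOLLOW(K): in G→K num true true, K is followed by num true true with FIRST {num}; in L→K S L, K is followed by S L with FIRST {num, true}; in K→true S K K (occurrence 1), K is followed by K with FIRST {true}; in K→true S K K (occurrence 2), the suffix after K is empty (adds nothing new). Thus FOLLOW(K) = {num, true}.

{$, num, true}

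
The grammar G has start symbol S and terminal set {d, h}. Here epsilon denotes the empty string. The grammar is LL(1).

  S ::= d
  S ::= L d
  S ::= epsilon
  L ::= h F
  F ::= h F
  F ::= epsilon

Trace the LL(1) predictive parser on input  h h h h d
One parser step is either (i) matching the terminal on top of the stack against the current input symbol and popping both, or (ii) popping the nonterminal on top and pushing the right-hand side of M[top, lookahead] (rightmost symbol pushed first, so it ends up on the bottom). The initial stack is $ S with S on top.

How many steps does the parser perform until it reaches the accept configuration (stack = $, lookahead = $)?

      Stack    Input        Action
   1  $ S      h h h h d $  expand S ::= L d
   2  $ d L    h h h h d $  expand L ::= h F
   3  $ d F h  h h h h d $  match h
   4  $ d F    h h h d $    expand F ::= h F
   5  $ d F h  h h h d $    match h
   6  $ d F    h h d $      expand F ::= h F
   7  $ d F h  h h d $      match h
   8  $ d F    h d $        expand F ::= h F
   9  $ d F h  h d $        match h
  10  $ d F    d $          expand F ::= epsilon
  11  $ d      d $          match d
Accept reached after 11 steps.

11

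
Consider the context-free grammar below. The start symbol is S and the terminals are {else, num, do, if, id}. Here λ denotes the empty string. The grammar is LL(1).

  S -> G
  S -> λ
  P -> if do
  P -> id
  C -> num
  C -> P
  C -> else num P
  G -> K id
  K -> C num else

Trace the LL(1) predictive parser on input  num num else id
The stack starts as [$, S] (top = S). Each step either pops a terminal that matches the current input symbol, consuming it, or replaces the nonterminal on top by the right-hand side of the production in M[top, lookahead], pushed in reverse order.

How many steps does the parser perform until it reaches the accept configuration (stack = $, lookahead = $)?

step 1: stack=$ S  input=num num else id $  — expand S -> G
step 2: stack=$ G  input=num num else id $  — expand G -> K id
step 3: stack=$ id K  input=num num else id $  — expand K -> C num else
step 4: stack=$ id else num C  input=num num else id $  — expand C -> num
step 5: stack=$ id else num num  input=num num else id $  — match num
step 6: stack=$ id else num  input=num else id $  — match num
step 7: stack=$ id else  input=else id $  — match else
step 8: stack=$ id  input=id $  — match id
Accept reached after 8 steps.

8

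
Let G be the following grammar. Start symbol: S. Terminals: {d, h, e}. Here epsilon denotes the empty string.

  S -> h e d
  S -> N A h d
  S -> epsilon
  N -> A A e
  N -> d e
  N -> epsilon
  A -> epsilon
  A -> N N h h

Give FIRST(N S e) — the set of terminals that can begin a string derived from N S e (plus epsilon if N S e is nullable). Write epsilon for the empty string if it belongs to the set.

{d, e, h}

FIRST(S): from S->h e d we get {h}; from S->N A h d we get {d, e, h}; from S->epsilon we get {epsilon}. So FIRST(S) = {epsilon, d, e, h}.
FIRST(N): from N->A A e we get {d, e, h}; from N->d e we get {d}; from N->epsilon we get {epsilon}. So FIRST(N) = {epsilon, d, e, h}.
FIRST(A): from A->epsilon we get {epsilon}; from A->N N h h we get {d, e, h}. So FIRST(A) = {epsilon, d, e, h}.
FIRST(N S e): take FIRST of each symbol in turn, carrying on past any symbol whose FIRST contains epsilon; result {d, e, h}.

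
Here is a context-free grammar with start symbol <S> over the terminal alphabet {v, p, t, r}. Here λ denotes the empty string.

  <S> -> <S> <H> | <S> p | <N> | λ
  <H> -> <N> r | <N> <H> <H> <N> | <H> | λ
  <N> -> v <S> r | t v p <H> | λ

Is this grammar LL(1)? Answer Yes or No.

No

FIRST(<S>) = {λ, p, r, t, v}
FIRST(<H>) = {λ, r, t, v}
FIRST(<N>) = {λ, t, v}
FOLLOW(<S>) = {$, p, r, t, v}
FOLLOW(<H>) = {$, p, r, t, v}
FOLLOW(<N>) = {$, p, r, t, v}
Cell M[<H>, $] receives both <H> -> <N> <H> <H> <N> and <H> -> <H> and <H> -> λ — the grammar is not LL(1).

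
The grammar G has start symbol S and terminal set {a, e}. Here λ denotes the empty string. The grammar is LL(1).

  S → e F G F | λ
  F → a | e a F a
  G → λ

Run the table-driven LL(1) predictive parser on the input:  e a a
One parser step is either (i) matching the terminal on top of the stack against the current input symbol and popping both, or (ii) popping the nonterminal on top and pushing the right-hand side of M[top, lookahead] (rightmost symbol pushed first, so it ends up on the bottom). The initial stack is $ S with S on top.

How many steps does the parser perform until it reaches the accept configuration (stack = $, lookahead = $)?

step 1: stack=$ S  input=e a a $  — expand S → e F G F
step 2: stack=$ F G F e  input=e a a $  — match e
step 3: stack=$ F G F  input=a a $  — expand F → a
step 4: stack=$ F G a  input=a a $  — match a
step 5: stack=$ F G  input=a $  — expand G → λ
step 6: stack=$ F  input=a $  — expand F → a
step 7: stack=$ a  input=a $  — match a
Accept reached after 7 steps.

7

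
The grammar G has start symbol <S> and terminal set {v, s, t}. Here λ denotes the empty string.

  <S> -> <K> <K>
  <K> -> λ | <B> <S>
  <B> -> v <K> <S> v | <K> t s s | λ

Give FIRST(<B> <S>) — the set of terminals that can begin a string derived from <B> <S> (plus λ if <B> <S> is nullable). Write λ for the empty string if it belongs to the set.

FIRST(<S>) = {λ, t, v}  (via <K> <K>)
FIRST(<K>) = {λ, t, v}  (via <B> <S>)
FIRST(<B>) = {λ, t, v}  (via <K> t s s)
FIRST(<B> <S>): take FIRST of each symbol in turn, carrying on past any symbol whose FIRST contains λ; result {λ, t, v}.

{λ, t, v}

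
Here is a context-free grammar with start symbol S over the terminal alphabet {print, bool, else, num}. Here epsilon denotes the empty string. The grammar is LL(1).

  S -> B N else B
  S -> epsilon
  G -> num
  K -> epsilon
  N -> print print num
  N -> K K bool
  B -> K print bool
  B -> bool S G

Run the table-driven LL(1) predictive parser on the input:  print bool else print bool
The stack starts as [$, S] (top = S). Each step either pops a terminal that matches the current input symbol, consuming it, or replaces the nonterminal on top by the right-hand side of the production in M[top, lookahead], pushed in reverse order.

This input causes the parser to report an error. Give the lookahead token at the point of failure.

else

step 1: stack=$ S  input=print bool else print bool $  — expand S -> B N else B
step 2: stack=$ B else N B  input=print bool else print bool $  — expand B -> K print bool
step 3: stack=$ B else N bool print K  input=print bool else print bool $  — expand K -> epsilon
step 4: stack=$ B else N bool print  input=print bool else print bool $  — match print
step 5: stack=$ B else N bool  input=bool else print bool $  — match bool
step 6: stack=$ B else N  input=else print bool $  — error: M[N, else] is empty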